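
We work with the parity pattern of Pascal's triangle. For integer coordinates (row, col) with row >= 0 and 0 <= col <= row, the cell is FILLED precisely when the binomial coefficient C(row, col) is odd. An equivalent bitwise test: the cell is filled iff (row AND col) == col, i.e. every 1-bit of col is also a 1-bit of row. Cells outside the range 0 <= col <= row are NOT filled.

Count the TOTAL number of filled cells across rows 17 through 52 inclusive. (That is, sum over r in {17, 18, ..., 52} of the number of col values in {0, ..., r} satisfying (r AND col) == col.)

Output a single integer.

Answer: 366

Derivation:
r17=10001 pc2: +4 =4
r18=10010 pc2: +4 =8
r19=10011 pc3: +8 =16
r20=10100 pc2: +4 =20
r21=10101 pc3: +8 =28
r22=10110 pc3: +8 =36
r23=10111 pc4: +16 =52
r24=11000 pc2: +4 =56
r25=11001 pc3: +8 =64
r26=11010 pc3: +8 =72
r27=11011 pc4: +16 =88
r28=11100 pc3: +8 =96
r29=11101 pc4: +16 =112
r30=11110 pc4: +16 =128
r31=11111 pc5: +32 =160
r32=100000 pc1: +2 =162
r33=100001 pc2: +4 =166
r34=100010 pc2: +4 =170
r35=100011 pc3: +8 =178
r36=100100 pc2: +4 =182
r37=100101 pc3: +8 =190
r38=100110 pc3: +8 =198
r39=100111 pc4: +16 =214
r40=101000 pc2: +4 =218
r41=101001 pc3: +8 =226
r42=101010 pc3: +8 =234
r43=101011 pc4: +16 =250
r44=101100 pc3: +8 =258
r45=101101 pc4: +16 =274
r46=101110 pc4: +16 =290
r47=101111 pc5: +32 =322
r48=110000 pc2: +4 =326
r49=110001 pc3: +8 =334
r50=110010 pc3: +8 =342
r51=110011 pc4: +16 =358
r52=110100 pc3: +8 =366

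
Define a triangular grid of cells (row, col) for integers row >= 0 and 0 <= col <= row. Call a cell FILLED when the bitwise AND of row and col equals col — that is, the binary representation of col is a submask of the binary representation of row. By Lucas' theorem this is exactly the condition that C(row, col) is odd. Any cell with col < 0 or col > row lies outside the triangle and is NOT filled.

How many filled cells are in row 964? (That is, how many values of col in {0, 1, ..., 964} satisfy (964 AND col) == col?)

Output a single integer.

964 in binary = 1111000100
popcount(964) = number of 1-bits in 1111000100 = 5
A col c satisfies (964 AND c) == c iff every set bit of c is also set in 964; each of the 5 set bits of 964 can independently be on or off in c.
count = 2^5 = 32

Answer: 32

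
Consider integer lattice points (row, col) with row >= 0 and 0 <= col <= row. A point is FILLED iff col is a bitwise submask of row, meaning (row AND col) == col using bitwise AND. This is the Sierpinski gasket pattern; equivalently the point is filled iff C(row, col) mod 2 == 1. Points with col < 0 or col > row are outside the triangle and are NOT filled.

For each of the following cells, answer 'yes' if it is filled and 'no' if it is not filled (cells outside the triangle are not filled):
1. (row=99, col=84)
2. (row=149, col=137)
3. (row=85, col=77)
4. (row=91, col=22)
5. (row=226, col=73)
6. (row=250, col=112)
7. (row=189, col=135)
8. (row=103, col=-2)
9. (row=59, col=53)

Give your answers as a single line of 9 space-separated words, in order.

(99,84): row=0b1100011, col=0b1010100, row AND col = 0b1000000 = 64; 64 != 84 -> empty
(149,137): row=0b10010101, col=0b10001001, row AND col = 0b10000001 = 129; 129 != 137 -> empty
(85,77): row=0b1010101, col=0b1001101, row AND col = 0b1000101 = 69; 69 != 77 -> empty
(91,22): row=0b1011011, col=0b10110, row AND col = 0b10010 = 18; 18 != 22 -> empty
(226,73): row=0b11100010, col=0b1001001, row AND col = 0b1000000 = 64; 64 != 73 -> empty
(250,112): row=0b11111010, col=0b1110000, row AND col = 0b1110000 = 112; 112 == 112 -> filled
(189,135): row=0b10111101, col=0b10000111, row AND col = 0b10000101 = 133; 133 != 135 -> empty
(103,-2): col outside [0, 103] -> not filled
(59,53): row=0b111011, col=0b110101, row AND col = 0b110001 = 49; 49 != 53 -> empty

Answer: no no no no no yes no no no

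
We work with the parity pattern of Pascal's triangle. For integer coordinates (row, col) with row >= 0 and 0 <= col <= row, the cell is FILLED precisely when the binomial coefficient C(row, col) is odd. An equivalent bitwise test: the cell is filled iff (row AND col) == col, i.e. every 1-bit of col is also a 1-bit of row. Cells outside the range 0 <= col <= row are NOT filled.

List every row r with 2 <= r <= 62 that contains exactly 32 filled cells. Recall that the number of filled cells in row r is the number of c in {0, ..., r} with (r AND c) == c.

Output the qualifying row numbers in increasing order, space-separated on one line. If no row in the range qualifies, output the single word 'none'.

Answer: 31 47 55 59 61 62

Derivation:
Row r has 2^popcount(r) filled cells, so we need popcount(r) = log2(32) = 5.
Scan r = 2..62 and keep those with exactly 5 one-bits:
r=2=10 popcount=1 -> skip
r=3=11 popcount=2 -> skip
r=4=100 popcount=1 -> skip
r=5=101 popcount=2 -> skip
r=6=110 popcount=2 -> skip
r=7=111 popcount=3 -> skip
r=8=1000 popcount=1 -> skip
r=9=1001 popcount=2 -> skip
r=10=1010 popcount=2 -> skip
r=11=1011 popcount=3 -> skip
r=12=1100 popcount=2 -> skip
r=13=1101 popcount=3 -> skip
r=14=1110 popcount=3 -> skip
r=15=1111 popcount=4 -> skip
r=16=10000 popcount=1 -> skip
r=17=10001 popcount=2 -> skip
r=18=10010 popcount=2 -> skip
r=19=10011 popcount=3 -> skip
r=20=10100 popcount=2 -> skip
r=21=10101 popcount=3 -> skip
r=22=10110 popcount=3 -> skip
r=23=10111 popcount=4 -> skip
r=24=11000 popcount=2 -> skip
r=25=11001 popcount=3 -> skip
r=26=11010 popcount=3 -> skip
r=27=11011 popcount=4 -> skip
r=28=11100 popcount=3 -> skip
r=29=11101 popcount=4 -> skip
r=30=11110 popcount=4 -> skip
r=31=11111 popcount=5 -> KEEP
r=32=100000 popcount=1 -> skip
r=33=100001 popcount=2 -> skip
r=34=100010 popcount=2 -> skip
r=35=100011 popcount=3 -> skip
r=36=100100 popcount=2 -> skip
r=37=100101 popcount=3 -> skip
r=38=100110 popcount=3 -> skip
r=39=100111 popcount=4 -> skip
r=40=101000 popcount=2 -> skip
r=41=101001 popcount=3 -> skip
r=42=101010 popcount=3 -> skip
r=43=101011 popcount=4 -> skip
r=44=101100 popcount=3 -> skip
r=45=101101 popcount=4 -> skip
r=46=101110 popcount=4 -> skip
r=47=101111 popcount=5 -> KEEP
r=48=110000 popcount=2 -> skip
r=49=110001 popcount=3 -> skip
r=50=110010 popcount=3 -> skip
r=51=110011 popcount=4 -> skip
r=52=110100 popcount=3 -> skip
r=53=110101 popcount=4 -> skip
r=54=110110 popcount=4 -> skip
r=55=110111 popcount=5 -> KEEP
r=56=111000 popcount=3 -> skip
r=57=111001 popcount=4 -> skip
r=58=111010 popcount=4 -> skip
r=59=111011 popcount=5 -> KEEP
r=60=111100 popcount=4 -> skip
r=61=111101 popcount=5 -> KEEP
r=62=111110 popcount=5 -> KEEP
Kept rows: 31 47 55 59 61 62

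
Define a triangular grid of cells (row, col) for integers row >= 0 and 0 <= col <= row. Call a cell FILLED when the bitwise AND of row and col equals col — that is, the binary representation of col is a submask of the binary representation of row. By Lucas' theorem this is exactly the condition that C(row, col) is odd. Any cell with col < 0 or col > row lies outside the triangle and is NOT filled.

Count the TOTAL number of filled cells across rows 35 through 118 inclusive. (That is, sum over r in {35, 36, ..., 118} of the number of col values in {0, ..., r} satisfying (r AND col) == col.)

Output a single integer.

r35=100011 pc3: +8 =8
r36=100100 pc2: +4 =12
r37=100101 pc3: +8 =20
r38=100110 pc3: +8 =28
r39=100111 pc4: +16 =44
r40=101000 pc2: +4 =48
r41=101001 pc3: +8 =56
r42=101010 pc3: +8 =64
r43=101011 pc4: +16 =80
r44=101100 pc3: +8 =88
r45=101101 pc4: +16 =104
r46=101110 pc4: +16 =120
r47=101111 pc5: +32 =152
r48=110000 pc2: +4 =156
r49=110001 pc3: +8 =164
r50=110010 pc3: +8 =172
r51=110011 pc4: +16 =188
r52=110100 pc3: +8 =196
r53=110101 pc4: +16 =212
r54=110110 pc4: +16 =228
r55=110111 pc5: +32 =260
r56=111000 pc3: +8 =268
r57=111001 pc4: +16 =284
r58=111010 pc4: +16 =300
r59=111011 pc5: +32 =332
r60=111100 pc4: +16 =348
r61=111101 pc5: +32 =380
r62=111110 pc5: +32 =412
r63=111111 pc6: +64 =476
r64=1000000 pc1: +2 =478
r65=1000001 pc2: +4 =482
r66=1000010 pc2: +4 =486
r67=1000011 pc3: +8 =494
r68=1000100 pc2: +4 =498
r69=1000101 pc3: +8 =506
r70=1000110 pc3: +8 =514
r71=1000111 pc4: +16 =530
r72=1001000 pc2: +4 =534
r73=1001001 pc3: +8 =542
r74=1001010 pc3: +8 =550
r75=1001011 pc4: +16 =566
r76=1001100 pc3: +8 =574
r77=1001101 pc4: +16 =590
r78=1001110 pc4: +16 =606
r79=1001111 pc5: +32 =638
r80=1010000 pc2: +4 =642
r81=1010001 pc3: +8 =650
r82=1010010 pc3: +8 =658
r83=1010011 pc4: +16 =674
r84=1010100 pc3: +8 =682
r85=1010101 pc4: +16 =698
r86=1010110 pc4: +16 =714
r87=1010111 pc5: +32 =746
r88=1011000 pc3: +8 =754
r89=1011001 pc4: +16 =770
r90=1011010 pc4: +16 =786
r91=1011011 pc5: +32 =818
r92=1011100 pc4: +16 =834
r93=1011101 pc5: +32 =866
r94=1011110 pc5: +32 =898
r95=1011111 pc6: +64 =962
r96=1100000 pc2: +4 =966
r97=1100001 pc3: +8 =974
r98=1100010 pc3: +8 =982
r99=1100011 pc4: +16 =998
r100=1100100 pc3: +8 =1006
r101=1100101 pc4: +16 =1022
r102=1100110 pc4: +16 =1038
r103=1100111 pc5: +32 =1070
r104=1101000 pc3: +8 =1078
r105=1101001 pc4: +16 =1094
r106=1101010 pc4: +16 =1110
r107=1101011 pc5: +32 =1142
r108=1101100 pc4: +16 =1158
r109=1101101 pc5: +32 =1190
r110=1101110 pc5: +32 =1222
r111=1101111 pc6: +64 =1286
r112=1110000 pc3: +8 =1294
r113=1110001 pc4: +16 =1310
r114=1110010 pc4: +16 =1326
r115=1110011 pc5: +32 =1358
r116=1110100 pc4: +16 =1374
r117=1110101 pc5: +32 =1406
r118=1110110 pc5: +32 =1438

Answer: 1438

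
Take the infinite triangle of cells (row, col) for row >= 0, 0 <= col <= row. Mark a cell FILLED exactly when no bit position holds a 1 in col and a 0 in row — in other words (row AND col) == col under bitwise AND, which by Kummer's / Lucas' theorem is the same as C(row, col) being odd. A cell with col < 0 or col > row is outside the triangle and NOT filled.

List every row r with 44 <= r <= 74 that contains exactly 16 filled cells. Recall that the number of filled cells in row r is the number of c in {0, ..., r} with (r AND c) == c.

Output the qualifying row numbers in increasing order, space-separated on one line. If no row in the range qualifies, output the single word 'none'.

Answer: 45 46 51 53 54 57 58 60 71

Derivation:
Row r has 2^popcount(r) filled cells, so we need popcount(r) = log2(16) = 4.
Scan r = 44..74 and keep those with exactly 4 one-bits:
r=44=101100 popcount=3 -> skip
r=45=101101 popcount=4 -> KEEP
r=46=101110 popcount=4 -> KEEP
r=47=101111 popcount=5 -> skip
r=48=110000 popcount=2 -> skip
r=49=110001 popcount=3 -> skip
r=50=110010 popcount=3 -> skip
r=51=110011 popcount=4 -> KEEP
r=52=110100 popcount=3 -> skip
r=53=110101 popcount=4 -> KEEP
r=54=110110 popcount=4 -> KEEP
r=55=110111 popcount=5 -> skip
r=56=111000 popcount=3 -> skip
r=57=111001 popcount=4 -> KEEP
r=58=111010 popcount=4 -> KEEP
r=59=111011 popcount=5 -> skip
r=60=111100 popcount=4 -> KEEP
r=61=111101 popcount=5 -> skip
r=62=111110 popcount=5 -> skip
r=63=111111 popcount=6 -> skip
r=64=1000000 popcount=1 -> skip
r=65=1000001 popcount=2 -> skip
r=66=1000010 popcount=2 -> skip
r=67=1000011 popcount=3 -> skip
r=68=1000100 popcount=2 -> skip
r=69=1000101 popcount=3 -> skip
r=70=1000110 popcount=3 -> skip
r=71=1000111 popcount=4 -> KEEP
r=72=1001000 popcount=2 -> skip
r=73=1001001 popcount=3 -> skip
r=74=1001010 popcount=3 -> skip
Kept rows: 45 46 51 53 54 57 58 60 71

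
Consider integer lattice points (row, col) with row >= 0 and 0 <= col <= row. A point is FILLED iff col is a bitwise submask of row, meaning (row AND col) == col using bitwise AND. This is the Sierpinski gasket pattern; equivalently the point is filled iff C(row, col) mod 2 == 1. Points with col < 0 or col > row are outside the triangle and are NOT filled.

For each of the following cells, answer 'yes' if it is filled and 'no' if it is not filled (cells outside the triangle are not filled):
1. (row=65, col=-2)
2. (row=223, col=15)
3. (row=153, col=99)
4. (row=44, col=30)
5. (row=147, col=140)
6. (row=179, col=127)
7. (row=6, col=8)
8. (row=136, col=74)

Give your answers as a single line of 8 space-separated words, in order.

(65,-2): col outside [0, 65] -> not filled
(223,15): row=0b11011111, col=0b1111, row AND col = 0b1111 = 15; 15 == 15 -> filled
(153,99): row=0b10011001, col=0b1100011, row AND col = 0b1 = 1; 1 != 99 -> empty
(44,30): row=0b101100, col=0b11110, row AND col = 0b1100 = 12; 12 != 30 -> empty
(147,140): row=0b10010011, col=0b10001100, row AND col = 0b10000000 = 128; 128 != 140 -> empty
(179,127): row=0b10110011, col=0b1111111, row AND col = 0b110011 = 51; 51 != 127 -> empty
(6,8): col outside [0, 6] -> not filled
(136,74): row=0b10001000, col=0b1001010, row AND col = 0b1000 = 8; 8 != 74 -> empty

Answer: no yes no no no no no no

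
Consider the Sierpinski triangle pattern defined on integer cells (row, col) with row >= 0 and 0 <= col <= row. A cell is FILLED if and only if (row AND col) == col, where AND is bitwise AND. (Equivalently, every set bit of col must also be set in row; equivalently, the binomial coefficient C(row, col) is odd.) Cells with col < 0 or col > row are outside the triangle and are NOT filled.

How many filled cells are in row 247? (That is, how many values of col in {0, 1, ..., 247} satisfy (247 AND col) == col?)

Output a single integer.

Answer: 128

Derivation:
247 in binary = 11110111
popcount(247) = number of 1-bits in 11110111 = 7
A col c satisfies (247 AND c) == c iff every set bit of c is also set in 247; each of the 7 set bits of 247 can independently be on or off in c.
count = 2^7 = 128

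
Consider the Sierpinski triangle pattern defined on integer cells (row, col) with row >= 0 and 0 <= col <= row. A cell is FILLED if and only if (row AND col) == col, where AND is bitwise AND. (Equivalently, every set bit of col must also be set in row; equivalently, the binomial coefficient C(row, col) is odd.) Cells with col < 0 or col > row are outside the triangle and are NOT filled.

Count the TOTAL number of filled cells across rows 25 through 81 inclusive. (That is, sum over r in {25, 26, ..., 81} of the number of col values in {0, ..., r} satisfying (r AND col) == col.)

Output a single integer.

r25=11001 pc3: +8 =8
r26=11010 pc3: +8 =16
r27=11011 pc4: +16 =32
r28=11100 pc3: +8 =40
r29=11101 pc4: +16 =56
r30=11110 pc4: +16 =72
r31=11111 pc5: +32 =104
r32=100000 pc1: +2 =106
r33=100001 pc2: +4 =110
r34=100010 pc2: +4 =114
r35=100011 pc3: +8 =122
r36=100100 pc2: +4 =126
r37=100101 pc3: +8 =134
r38=100110 pc3: +8 =142
r39=100111 pc4: +16 =158
r40=101000 pc2: +4 =162
r41=101001 pc3: +8 =170
r42=101010 pc3: +8 =178
r43=101011 pc4: +16 =194
r44=101100 pc3: +8 =202
r45=101101 pc4: +16 =218
r46=101110 pc4: +16 =234
r47=101111 pc5: +32 =266
r48=110000 pc2: +4 =270
r49=110001 pc3: +8 =278
r50=110010 pc3: +8 =286
r51=110011 pc4: +16 =302
r52=110100 pc3: +8 =310
r53=110101 pc4: +16 =326
r54=110110 pc4: +16 =342
r55=110111 pc5: +32 =374
r56=111000 pc3: +8 =382
r57=111001 pc4: +16 =398
r58=111010 pc4: +16 =414
r59=111011 pc5: +32 =446
r60=111100 pc4: +16 =462
r61=111101 pc5: +32 =494
r62=111110 pc5: +32 =526
r63=111111 pc6: +64 =590
r64=1000000 pc1: +2 =592
r65=1000001 pc2: +4 =596
r66=1000010 pc2: +4 =600
r67=1000011 pc3: +8 =608
r68=1000100 pc2: +4 =612
r69=1000101 pc3: +8 =620
r70=1000110 pc3: +8 =628
r71=1000111 pc4: +16 =644
r72=1001000 pc2: +4 =648
r73=1001001 pc3: +8 =656
r74=1001010 pc3: +8 =664
r75=1001011 pc4: +16 =680
r76=1001100 pc3: +8 =688
r77=1001101 pc4: +16 =704
r78=1001110 pc4: +16 =720
r79=1001111 pc5: +32 =752
r80=1010000 pc2: +4 =756
r81=1010001 pc3: +8 =764

Answer: 764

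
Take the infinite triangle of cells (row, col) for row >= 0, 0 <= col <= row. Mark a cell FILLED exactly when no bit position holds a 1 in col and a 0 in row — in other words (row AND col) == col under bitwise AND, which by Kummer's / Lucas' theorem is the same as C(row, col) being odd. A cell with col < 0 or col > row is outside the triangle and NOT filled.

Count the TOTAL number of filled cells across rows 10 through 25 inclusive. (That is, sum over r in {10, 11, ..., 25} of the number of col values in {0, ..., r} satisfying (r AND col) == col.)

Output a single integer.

r10=1010 pc2: +4 =4
r11=1011 pc3: +8 =12
r12=1100 pc2: +4 =16
r13=1101 pc3: +8 =24
r14=1110 pc3: +8 =32
r15=1111 pc4: +16 =48
r16=10000 pc1: +2 =50
r17=10001 pc2: +4 =54
r18=10010 pc2: +4 =58
r19=10011 pc3: +8 =66
r20=10100 pc2: +4 =70
r21=10101 pc3: +8 =78
r22=10110 pc3: +8 =86
r23=10111 pc4: +16 =102
r24=11000 pc2: +4 =106
r25=11001 pc3: +8 =114

Answer: 114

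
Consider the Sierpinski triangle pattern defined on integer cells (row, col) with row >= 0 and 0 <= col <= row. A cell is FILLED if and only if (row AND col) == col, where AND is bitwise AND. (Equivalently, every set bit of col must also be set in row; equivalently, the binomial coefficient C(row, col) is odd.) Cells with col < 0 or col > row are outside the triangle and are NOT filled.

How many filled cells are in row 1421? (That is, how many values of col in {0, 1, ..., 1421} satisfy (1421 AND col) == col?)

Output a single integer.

1421 in binary = 10110001101
popcount(1421) = number of 1-bits in 10110001101 = 6
A col c satisfies (1421 AND c) == c iff every set bit of c is also set in 1421; each of the 6 set bits of 1421 can independently be on or off in c.
count = 2^6 = 64

Answer: 64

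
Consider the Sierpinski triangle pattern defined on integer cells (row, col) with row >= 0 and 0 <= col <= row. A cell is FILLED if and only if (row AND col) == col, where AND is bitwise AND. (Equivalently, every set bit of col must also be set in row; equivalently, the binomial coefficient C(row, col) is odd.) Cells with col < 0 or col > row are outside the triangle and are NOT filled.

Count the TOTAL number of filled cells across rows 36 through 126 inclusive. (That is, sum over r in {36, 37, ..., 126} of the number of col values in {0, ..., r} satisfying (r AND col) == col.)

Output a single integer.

Answer: 1798

Derivation:
r36=100100 pc2: +4 =4
r37=100101 pc3: +8 =12
r38=100110 pc3: +8 =20
r39=100111 pc4: +16 =36
r40=101000 pc2: +4 =40
r41=101001 pc3: +8 =48
r42=101010 pc3: +8 =56
r43=101011 pc4: +16 =72
r44=101100 pc3: +8 =80
r45=101101 pc4: +16 =96
r46=101110 pc4: +16 =112
r47=101111 pc5: +32 =144
r48=110000 pc2: +4 =148
r49=110001 pc3: +8 =156
r50=110010 pc3: +8 =164
r51=110011 pc4: +16 =180
r52=110100 pc3: +8 =188
r53=110101 pc4: +16 =204
r54=110110 pc4: +16 =220
r55=110111 pc5: +32 =252
r56=111000 pc3: +8 =260
r57=111001 pc4: +16 =276
r58=111010 pc4: +16 =292
r59=111011 pc5: +32 =324
r60=111100 pc4: +16 =340
r61=111101 pc5: +32 =372
r62=111110 pc5: +32 =404
r63=111111 pc6: +64 =468
r64=1000000 pc1: +2 =470
r65=1000001 pc2: +4 =474
r66=1000010 pc2: +4 =478
r67=1000011 pc3: +8 =486
r68=1000100 pc2: +4 =490
r69=1000101 pc3: +8 =498
r70=1000110 pc3: +8 =506
r71=1000111 pc4: +16 =522
r72=1001000 pc2: +4 =526
r73=1001001 pc3: +8 =534
r74=1001010 pc3: +8 =542
r75=1001011 pc4: +16 =558
r76=1001100 pc3: +8 =566
r77=1001101 pc4: +16 =582
r78=1001110 pc4: +16 =598
r79=1001111 pc5: +32 =630
r80=1010000 pc2: +4 =634
r81=1010001 pc3: +8 =642
r82=1010010 pc3: +8 =650
r83=1010011 pc4: +16 =666
r84=1010100 pc3: +8 =674
r85=1010101 pc4: +16 =690
r86=1010110 pc4: +16 =706
r87=1010111 pc5: +32 =738
r88=1011000 pc3: +8 =746
r89=1011001 pc4: +16 =762
r90=1011010 pc4: +16 =778
r91=1011011 pc5: +32 =810
r92=1011100 pc4: +16 =826
r93=1011101 pc5: +32 =858
r94=1011110 pc5: +32 =890
r95=1011111 pc6: +64 =954
r96=1100000 pc2: +4 =958
r97=1100001 pc3: +8 =966
r98=1100010 pc3: +8 =974
r99=1100011 pc4: +16 =990
r100=1100100 pc3: +8 =998
r101=1100101 pc4: +16 =1014
r102=1100110 pc4: +16 =1030
r103=1100111 pc5: +32 =1062
r104=1101000 pc3: +8 =1070
r105=1101001 pc4: +16 =1086
r106=1101010 pc4: +16 =1102
r107=1101011 pc5: +32 =1134
r108=1101100 pc4: +16 =1150
r109=1101101 pc5: +32 =1182
r110=1101110 pc5: +32 =1214
r111=1101111 pc6: +64 =1278
r112=1110000 pc3: +8 =1286
r113=1110001 pc4: +16 =1302
r114=1110010 pc4: +16 =1318
r115=1110011 pc5: +32 =1350
r116=1110100 pc4: +16 =1366
r117=1110101 pc5: +32 =1398
r118=1110110 pc5: +32 =1430
r119=1110111 pc6: +64 =1494
r120=1111000 pc4: +16 =1510
r121=1111001 pc5: +32 =1542
r122=1111010 pc5: +32 =1574
r123=1111011 pc6: +64 =1638
r124=1111100 pc5: +32 =1670
r125=1111101 pc6: +64 =1734
r126=1111110 pc6: +64 =1798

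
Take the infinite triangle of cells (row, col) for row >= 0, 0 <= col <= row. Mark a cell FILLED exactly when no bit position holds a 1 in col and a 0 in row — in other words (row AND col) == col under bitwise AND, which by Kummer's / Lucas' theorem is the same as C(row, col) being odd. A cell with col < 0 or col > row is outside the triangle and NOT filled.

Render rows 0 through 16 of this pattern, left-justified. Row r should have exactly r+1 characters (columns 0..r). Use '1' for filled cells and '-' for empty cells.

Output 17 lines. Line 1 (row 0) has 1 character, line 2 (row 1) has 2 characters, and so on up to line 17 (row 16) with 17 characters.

Answer: 1
11
1-1
1111
1---1
11--11
1-1-1-1
11111111
1-------1
11------11
1-1-----1-1
1111----1111
1---1---1---1
11--11--11--11
1-1-1-1-1-1-1-1
1111111111111111
1---------------1

Derivation:
r0=0: 1
r1=1: 11
r2=10: 1-1
r3=11: 1111
r4=100: 1---1
r5=101: 11--11
r6=110: 1-1-1-1
r7=111: 11111111
r8=1000: 1-------1
r9=1001: 11------11
r10=1010: 1-1-----1-1
r11=1011: 1111----1111
r12=1100: 1---1---1---1
r13=1101: 11--11--11--11
r14=1110: 1-1-1-1-1-1-1-1
r15=1111: 1111111111111111
r16=10000: 1---------------1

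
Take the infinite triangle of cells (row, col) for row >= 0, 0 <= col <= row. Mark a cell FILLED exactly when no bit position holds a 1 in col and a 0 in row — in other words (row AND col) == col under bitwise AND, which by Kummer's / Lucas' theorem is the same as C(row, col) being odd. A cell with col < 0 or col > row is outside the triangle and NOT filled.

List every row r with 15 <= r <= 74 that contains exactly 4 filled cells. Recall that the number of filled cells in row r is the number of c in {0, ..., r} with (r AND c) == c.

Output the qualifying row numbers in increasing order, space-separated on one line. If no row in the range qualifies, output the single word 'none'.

Answer: 17 18 20 24 33 34 36 40 48 65 66 68 72

Derivation:
Row r has 2^popcount(r) filled cells, so we need popcount(r) = log2(4) = 2.
Scan r = 15..74 and keep those with exactly 2 one-bits:
r=15=1111 popcount=4 -> skip
r=16=10000 popcount=1 -> skip
r=17=10001 popcount=2 -> KEEP
r=18=10010 popcount=2 -> KEEP
r=19=10011 popcount=3 -> skip
r=20=10100 popcount=2 -> KEEP
r=21=10101 popcount=3 -> skip
r=22=10110 popcount=3 -> skip
r=23=10111 popcount=4 -> skip
r=24=11000 popcount=2 -> KEEP
r=25=11001 popcount=3 -> skip
r=26=11010 popcount=3 -> skip
r=27=11011 popcount=4 -> skip
r=28=11100 popcount=3 -> skip
r=29=11101 popcount=4 -> skip
r=30=11110 popcount=4 -> skip
r=31=11111 popcount=5 -> skip
r=32=100000 popcount=1 -> skip
r=33=100001 popcount=2 -> KEEP
r=34=100010 popcount=2 -> KEEP
r=35=100011 popcount=3 -> skip
r=36=100100 popcount=2 -> KEEP
r=37=100101 popcount=3 -> skip
r=38=100110 popcount=3 -> skip
r=39=100111 popcount=4 -> skip
r=40=101000 popcount=2 -> KEEP
r=41=101001 popcount=3 -> skip
r=42=101010 popcount=3 -> skip
r=43=101011 popcount=4 -> skip
r=44=101100 popcount=3 -> skip
r=45=101101 popcount=4 -> skip
r=46=101110 popcount=4 -> skip
r=47=101111 popcount=5 -> skip
r=48=110000 popcount=2 -> KEEP
r=49=110001 popcount=3 -> skip
r=50=110010 popcount=3 -> skip
r=51=110011 popcount=4 -> skip
r=52=110100 popcount=3 -> skip
r=53=110101 popcount=4 -> skip
r=54=110110 popcount=4 -> skip
r=55=110111 popcount=5 -> skip
r=56=111000 popcount=3 -> skip
r=57=111001 popcount=4 -> skip
r=58=111010 popcount=4 -> skip
r=59=111011 popcount=5 -> skip
r=60=111100 popcount=4 -> skip
r=61=111101 popcount=5 -> skip
r=62=111110 popcount=5 -> skip
r=63=111111 popcount=6 -> skip
r=64=1000000 popcount=1 -> skip
r=65=1000001 popcount=2 -> KEEP
r=66=1000010 popcount=2 -> KEEP
r=67=1000011 popcount=3 -> skip
r=68=1000100 popcount=2 -> KEEP
r=69=1000101 popcount=3 -> skip
r=70=1000110 popcount=3 -> skip
r=71=1000111 popcount=4 -> skip
r=72=1001000 popcount=2 -> KEEP
r=73=1001001 popcount=3 -> skip
r=74=1001010 popcount=3 -> skip
Kept rows: 17 18 20 24 33 34 36 40 48 65 66 68 72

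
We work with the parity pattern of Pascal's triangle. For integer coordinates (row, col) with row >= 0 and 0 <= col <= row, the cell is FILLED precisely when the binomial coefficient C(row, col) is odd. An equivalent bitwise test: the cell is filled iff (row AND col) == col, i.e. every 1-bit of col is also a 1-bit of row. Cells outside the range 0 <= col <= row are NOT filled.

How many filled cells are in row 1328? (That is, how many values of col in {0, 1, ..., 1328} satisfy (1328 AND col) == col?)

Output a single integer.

Answer: 16

Derivation:
1328 in binary = 10100110000
popcount(1328) = number of 1-bits in 10100110000 = 4
A col c satisfies (1328 AND c) == c iff every set bit of c is also set in 1328; each of the 4 set bits of 1328 can independently be on or off in c.
count = 2^4 = 16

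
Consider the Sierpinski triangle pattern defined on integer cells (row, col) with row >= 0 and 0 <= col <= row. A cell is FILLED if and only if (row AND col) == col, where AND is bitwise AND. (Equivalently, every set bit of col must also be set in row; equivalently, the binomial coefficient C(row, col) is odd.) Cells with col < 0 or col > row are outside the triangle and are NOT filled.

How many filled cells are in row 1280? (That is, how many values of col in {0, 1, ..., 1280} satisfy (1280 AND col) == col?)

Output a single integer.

1280 in binary = 10100000000
popcount(1280) = number of 1-bits in 10100000000 = 2
A col c satisfies (1280 AND c) == c iff every set bit of c is also set in 1280; each of the 2 set bits of 1280 can independently be on or off in c.
count = 2^2 = 4

Answer: 4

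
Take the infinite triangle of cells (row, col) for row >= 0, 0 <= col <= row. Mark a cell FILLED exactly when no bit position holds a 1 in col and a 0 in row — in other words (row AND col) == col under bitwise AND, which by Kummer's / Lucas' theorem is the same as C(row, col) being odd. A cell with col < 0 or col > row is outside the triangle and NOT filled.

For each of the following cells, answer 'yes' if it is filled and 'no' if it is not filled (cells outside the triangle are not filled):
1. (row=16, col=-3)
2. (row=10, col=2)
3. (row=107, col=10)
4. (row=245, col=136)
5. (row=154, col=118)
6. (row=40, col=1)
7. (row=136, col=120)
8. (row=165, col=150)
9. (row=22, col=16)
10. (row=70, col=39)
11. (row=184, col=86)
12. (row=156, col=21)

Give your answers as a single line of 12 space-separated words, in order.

(16,-3): col outside [0, 16] -> not filled
(10,2): row=0b1010, col=0b10, row AND col = 0b10 = 2; 2 == 2 -> filled
(107,10): row=0b1101011, col=0b1010, row AND col = 0b1010 = 10; 10 == 10 -> filled
(245,136): row=0b11110101, col=0b10001000, row AND col = 0b10000000 = 128; 128 != 136 -> empty
(154,118): row=0b10011010, col=0b1110110, row AND col = 0b10010 = 18; 18 != 118 -> empty
(40,1): row=0b101000, col=0b1, row AND col = 0b0 = 0; 0 != 1 -> empty
(136,120): row=0b10001000, col=0b1111000, row AND col = 0b1000 = 8; 8 != 120 -> empty
(165,150): row=0b10100101, col=0b10010110, row AND col = 0b10000100 = 132; 132 != 150 -> empty
(22,16): row=0b10110, col=0b10000, row AND col = 0b10000 = 16; 16 == 16 -> filled
(70,39): row=0b1000110, col=0b100111, row AND col = 0b110 = 6; 6 != 39 -> empty
(184,86): row=0b10111000, col=0b1010110, row AND col = 0b10000 = 16; 16 != 86 -> empty
(156,21): row=0b10011100, col=0b10101, row AND col = 0b10100 = 20; 20 != 21 -> empty

Answer: no yes yes no no no no no yes no no no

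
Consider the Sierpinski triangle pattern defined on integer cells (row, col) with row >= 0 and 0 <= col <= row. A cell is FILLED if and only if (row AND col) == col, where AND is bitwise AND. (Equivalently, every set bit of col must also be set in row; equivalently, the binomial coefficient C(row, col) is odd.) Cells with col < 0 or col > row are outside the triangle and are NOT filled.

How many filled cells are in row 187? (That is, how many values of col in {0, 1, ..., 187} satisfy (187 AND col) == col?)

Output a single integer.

Answer: 64

Derivation:
187 in binary = 10111011
popcount(187) = number of 1-bits in 10111011 = 6
A col c satisfies (187 AND c) == c iff every set bit of c is also set in 187; each of the 6 set bits of 187 can independently be on or off in c.
count = 2^6 = 64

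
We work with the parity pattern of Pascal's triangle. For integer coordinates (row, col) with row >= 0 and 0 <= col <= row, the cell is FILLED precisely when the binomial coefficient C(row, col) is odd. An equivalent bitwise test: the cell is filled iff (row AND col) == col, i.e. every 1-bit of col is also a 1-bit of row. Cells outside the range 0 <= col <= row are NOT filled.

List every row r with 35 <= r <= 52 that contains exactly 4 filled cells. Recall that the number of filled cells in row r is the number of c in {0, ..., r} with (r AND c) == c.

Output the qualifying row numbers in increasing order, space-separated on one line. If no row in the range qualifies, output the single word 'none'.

Row r has 2^popcount(r) filled cells, so we need popcount(r) = log2(4) = 2.
Scan r = 35..52 and keep those with exactly 2 one-bits:
r=35=100011 popcount=3 -> skip
r=36=100100 popcount=2 -> KEEP
r=37=100101 popcount=3 -> skip
r=38=100110 popcount=3 -> skip
r=39=100111 popcount=4 -> skip
r=40=101000 popcount=2 -> KEEP
r=41=101001 popcount=3 -> skip
r=42=101010 popcount=3 -> skip
r=43=101011 popcount=4 -> skip
r=44=101100 popcount=3 -> skip
r=45=101101 popcount=4 -> skip
r=46=101110 popcount=4 -> skip
r=47=101111 popcount=5 -> skip
r=48=110000 popcount=2 -> KEEP
r=49=110001 popcount=3 -> skip
r=50=110010 popcount=3 -> skip
r=51=110011 popcount=4 -> skip
r=52=110100 popcount=3 -> skip
Kept rows: 36 40 48

Answer: 36 40 48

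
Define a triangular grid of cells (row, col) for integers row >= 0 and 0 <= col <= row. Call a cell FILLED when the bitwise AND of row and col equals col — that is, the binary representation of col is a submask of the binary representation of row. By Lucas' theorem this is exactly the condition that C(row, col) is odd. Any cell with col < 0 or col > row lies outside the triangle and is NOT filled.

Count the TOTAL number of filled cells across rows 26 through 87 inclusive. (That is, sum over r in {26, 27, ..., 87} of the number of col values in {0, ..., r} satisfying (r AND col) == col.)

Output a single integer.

r26=11010 pc3: +8 =8
r27=11011 pc4: +16 =24
r28=11100 pc3: +8 =32
r29=11101 pc4: +16 =48
r30=11110 pc4: +16 =64
r31=11111 pc5: +32 =96
r32=100000 pc1: +2 =98
r33=100001 pc2: +4 =102
r34=100010 pc2: +4 =106
r35=100011 pc3: +8 =114
r36=100100 pc2: +4 =118
r37=100101 pc3: +8 =126
r38=100110 pc3: +8 =134
r39=100111 pc4: +16 =150
r40=101000 pc2: +4 =154
r41=101001 pc3: +8 =162
r42=101010 pc3: +8 =170
r43=101011 pc4: +16 =186
r44=101100 pc3: +8 =194
r45=101101 pc4: +16 =210
r46=101110 pc4: +16 =226
r47=101111 pc5: +32 =258
r48=110000 pc2: +4 =262
r49=110001 pc3: +8 =270
r50=110010 pc3: +8 =278
r51=110011 pc4: +16 =294
r52=110100 pc3: +8 =302
r53=110101 pc4: +16 =318
r54=110110 pc4: +16 =334
r55=110111 pc5: +32 =366
r56=111000 pc3: +8 =374
r57=111001 pc4: +16 =390
r58=111010 pc4: +16 =406
r59=111011 pc5: +32 =438
r60=111100 pc4: +16 =454
r61=111101 pc5: +32 =486
r62=111110 pc5: +32 =518
r63=111111 pc6: +64 =582
r64=1000000 pc1: +2 =584
r65=1000001 pc2: +4 =588
r66=1000010 pc2: +4 =592
r67=1000011 pc3: +8 =600
r68=1000100 pc2: +4 =604
r69=1000101 pc3: +8 =612
r70=1000110 pc3: +8 =620
r71=1000111 pc4: +16 =636
r72=1001000 pc2: +4 =640
r73=1001001 pc3: +8 =648
r74=1001010 pc3: +8 =656
r75=1001011 pc4: +16 =672
r76=1001100 pc3: +8 =680
r77=1001101 pc4: +16 =696
r78=1001110 pc4: +16 =712
r79=1001111 pc5: +32 =744
r80=1010000 pc2: +4 =748
r81=1010001 pc3: +8 =756
r82=1010010 pc3: +8 =764
r83=1010011 pc4: +16 =780
r84=1010100 pc3: +8 =788
r85=1010101 pc4: +16 =804
r86=1010110 pc4: +16 =820
r87=1010111 pc5: +32 =852

Answer: 852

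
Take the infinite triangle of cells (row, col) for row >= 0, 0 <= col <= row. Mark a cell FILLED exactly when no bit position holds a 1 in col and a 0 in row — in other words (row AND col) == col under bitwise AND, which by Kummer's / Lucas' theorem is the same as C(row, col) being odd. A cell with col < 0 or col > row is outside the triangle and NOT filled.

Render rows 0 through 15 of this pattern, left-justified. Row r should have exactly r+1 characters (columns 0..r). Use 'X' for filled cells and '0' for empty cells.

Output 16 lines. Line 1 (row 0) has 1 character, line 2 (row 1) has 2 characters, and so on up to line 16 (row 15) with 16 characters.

r0=0: X
r1=1: XX
r2=10: X0X
r3=11: XXXX
r4=100: X000X
r5=101: XX00XX
r6=110: X0X0X0X
r7=111: XXXXXXXX
r8=1000: X0000000X
r9=1001: XX000000XX
r10=1010: X0X00000X0X
r11=1011: XXXX0000XXXX
r12=1100: X000X000X000X
r13=1101: XX00XX00XX00XX
r14=1110: X0X0X0X0X0X0X0X
r15=1111: XXXXXXXXXXXXXXXX

Answer: X
XX
X0X
XXXX
X000X
XX00XX
X0X0X0X
XXXXXXXX
X0000000X
XX000000XX
X0X00000X0X
XXXX0000XXXX
X000X000X000X
XX00XX00XX00XX
X0X0X0X0X0X0X0X
XXXXXXXXXXXXXXXX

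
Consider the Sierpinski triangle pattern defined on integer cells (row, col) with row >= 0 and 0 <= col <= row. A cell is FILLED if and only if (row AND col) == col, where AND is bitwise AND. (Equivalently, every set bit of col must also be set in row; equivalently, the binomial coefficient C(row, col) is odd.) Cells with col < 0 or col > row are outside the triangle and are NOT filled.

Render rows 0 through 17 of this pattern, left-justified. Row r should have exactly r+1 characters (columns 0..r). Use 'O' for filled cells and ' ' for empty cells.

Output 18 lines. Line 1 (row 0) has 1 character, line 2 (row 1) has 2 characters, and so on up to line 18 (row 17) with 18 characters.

r0=0: O
r1=1: OO
r2=10: O O
r3=11: OOOO
r4=100: O   O
r5=101: OO  OO
r6=110: O O O O
r7=111: OOOOOOOO
r8=1000: O       O
r9=1001: OO      OO
r10=1010: O O     O O
r11=1011: OOOO    OOOO
r12=1100: O   O   O   O
r13=1101: OO  OO  OO  OO
r14=1110: O O O O O O O O
r15=1111: OOOOOOOOOOOOOOOO
r16=10000: O               O
r17=10001: OO              OO

Answer: O
OO
O O
OOOO
O   O
OO  OO
O O O O
OOOOOOOO
O       O
OO      OO
O O     O O
OOOO    OOOO
O   O   O   O
OO  OO  OO  OO
O O O O O O O O
OOOOOOOOOOOOOOOO
O               O
OO              OO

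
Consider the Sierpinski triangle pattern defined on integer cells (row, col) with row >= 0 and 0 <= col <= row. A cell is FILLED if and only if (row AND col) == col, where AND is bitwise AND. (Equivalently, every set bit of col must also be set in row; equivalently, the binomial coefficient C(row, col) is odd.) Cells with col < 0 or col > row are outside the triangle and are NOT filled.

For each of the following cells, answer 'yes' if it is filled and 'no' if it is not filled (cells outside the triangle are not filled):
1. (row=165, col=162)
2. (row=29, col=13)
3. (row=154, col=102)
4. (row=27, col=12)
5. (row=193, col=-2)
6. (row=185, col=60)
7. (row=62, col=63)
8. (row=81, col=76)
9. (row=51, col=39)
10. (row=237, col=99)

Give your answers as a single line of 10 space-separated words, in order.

(165,162): row=0b10100101, col=0b10100010, row AND col = 0b10100000 = 160; 160 != 162 -> empty
(29,13): row=0b11101, col=0b1101, row AND col = 0b1101 = 13; 13 == 13 -> filled
(154,102): row=0b10011010, col=0b1100110, row AND col = 0b10 = 2; 2 != 102 -> empty
(27,12): row=0b11011, col=0b1100, row AND col = 0b1000 = 8; 8 != 12 -> empty
(193,-2): col outside [0, 193] -> not filled
(185,60): row=0b10111001, col=0b111100, row AND col = 0b111000 = 56; 56 != 60 -> empty
(62,63): col outside [0, 62] -> not filled
(81,76): row=0b1010001, col=0b1001100, row AND col = 0b1000000 = 64; 64 != 76 -> empty
(51,39): row=0b110011, col=0b100111, row AND col = 0b100011 = 35; 35 != 39 -> empty
(237,99): row=0b11101101, col=0b1100011, row AND col = 0b1100001 = 97; 97 != 99 -> empty

Answer: no yes no no no no no no no no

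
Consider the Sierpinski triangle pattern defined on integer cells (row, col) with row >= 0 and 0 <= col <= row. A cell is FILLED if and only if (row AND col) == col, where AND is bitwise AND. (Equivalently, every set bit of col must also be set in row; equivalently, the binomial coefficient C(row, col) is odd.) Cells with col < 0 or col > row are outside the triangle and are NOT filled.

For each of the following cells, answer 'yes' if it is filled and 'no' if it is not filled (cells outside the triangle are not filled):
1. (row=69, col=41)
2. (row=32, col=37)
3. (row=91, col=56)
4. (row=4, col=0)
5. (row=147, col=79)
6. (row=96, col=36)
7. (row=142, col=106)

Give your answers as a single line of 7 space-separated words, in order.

(69,41): row=0b1000101, col=0b101001, row AND col = 0b1 = 1; 1 != 41 -> empty
(32,37): col outside [0, 32] -> not filled
(91,56): row=0b1011011, col=0b111000, row AND col = 0b11000 = 24; 24 != 56 -> empty
(4,0): row=0b100, col=0b0, row AND col = 0b0 = 0; 0 == 0 -> filled
(147,79): row=0b10010011, col=0b1001111, row AND col = 0b11 = 3; 3 != 79 -> empty
(96,36): row=0b1100000, col=0b100100, row AND col = 0b100000 = 32; 32 != 36 -> empty
(142,106): row=0b10001110, col=0b1101010, row AND col = 0b1010 = 10; 10 != 106 -> empty

Answer: no no no yes no no no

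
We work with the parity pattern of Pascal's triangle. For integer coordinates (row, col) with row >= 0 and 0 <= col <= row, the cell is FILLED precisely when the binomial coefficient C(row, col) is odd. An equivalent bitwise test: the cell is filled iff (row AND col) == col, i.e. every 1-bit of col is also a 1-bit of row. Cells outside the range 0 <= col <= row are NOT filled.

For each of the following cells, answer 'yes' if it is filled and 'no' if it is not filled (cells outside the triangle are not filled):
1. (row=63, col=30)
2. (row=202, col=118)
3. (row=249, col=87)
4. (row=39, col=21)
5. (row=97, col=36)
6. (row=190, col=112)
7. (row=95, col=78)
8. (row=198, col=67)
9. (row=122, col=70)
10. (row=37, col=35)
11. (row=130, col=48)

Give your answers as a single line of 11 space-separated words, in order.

(63,30): row=0b111111, col=0b11110, row AND col = 0b11110 = 30; 30 == 30 -> filled
(202,118): row=0b11001010, col=0b1110110, row AND col = 0b1000010 = 66; 66 != 118 -> empty
(249,87): row=0b11111001, col=0b1010111, row AND col = 0b1010001 = 81; 81 != 87 -> empty
(39,21): row=0b100111, col=0b10101, row AND col = 0b101 = 5; 5 != 21 -> empty
(97,36): row=0b1100001, col=0b100100, row AND col = 0b100000 = 32; 32 != 36 -> empty
(190,112): row=0b10111110, col=0b1110000, row AND col = 0b110000 = 48; 48 != 112 -> empty
(95,78): row=0b1011111, col=0b1001110, row AND col = 0b1001110 = 78; 78 == 78 -> filled
(198,67): row=0b11000110, col=0b1000011, row AND col = 0b1000010 = 66; 66 != 67 -> empty
(122,70): row=0b1111010, col=0b1000110, row AND col = 0b1000010 = 66; 66 != 70 -> empty
(37,35): row=0b100101, col=0b100011, row AND col = 0b100001 = 33; 33 != 35 -> empty
(130,48): row=0b10000010, col=0b110000, row AND col = 0b0 = 0; 0 != 48 -> empty

Answer: yes no no no no no yes no no no no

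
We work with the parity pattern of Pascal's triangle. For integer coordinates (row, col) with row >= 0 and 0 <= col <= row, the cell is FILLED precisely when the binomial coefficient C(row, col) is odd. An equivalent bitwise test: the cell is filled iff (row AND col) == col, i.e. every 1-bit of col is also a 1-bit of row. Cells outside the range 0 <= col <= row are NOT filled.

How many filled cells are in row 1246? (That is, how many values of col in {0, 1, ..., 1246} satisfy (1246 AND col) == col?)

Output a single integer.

1246 in binary = 10011011110
popcount(1246) = number of 1-bits in 10011011110 = 7
A col c satisfies (1246 AND c) == c iff every set bit of c is also set in 1246; each of the 7 set bits of 1246 can independently be on or off in c.
count = 2^7 = 128

Answer: 128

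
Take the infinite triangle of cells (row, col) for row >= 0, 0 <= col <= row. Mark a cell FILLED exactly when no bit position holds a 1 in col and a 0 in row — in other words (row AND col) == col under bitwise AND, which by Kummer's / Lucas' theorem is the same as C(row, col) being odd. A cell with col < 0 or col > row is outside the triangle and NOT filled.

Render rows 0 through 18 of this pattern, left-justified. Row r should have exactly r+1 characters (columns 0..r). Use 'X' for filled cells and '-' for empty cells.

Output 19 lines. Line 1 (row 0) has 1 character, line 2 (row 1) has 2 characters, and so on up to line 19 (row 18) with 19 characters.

Answer: X
XX
X-X
XXXX
X---X
XX--XX
X-X-X-X
XXXXXXXX
X-------X
XX------XX
X-X-----X-X
XXXX----XXXX
X---X---X---X
XX--XX--XX--XX
X-X-X-X-X-X-X-X
XXXXXXXXXXXXXXXX
X---------------X
XX--------------XX
X-X-------------X-X

Derivation:
r0=0: X
r1=1: XX
r2=10: X-X
r3=11: XXXX
r4=100: X---X
r5=101: XX--XX
r6=110: X-X-X-X
r7=111: XXXXXXXX
r8=1000: X-------X
r9=1001: XX------XX
r10=1010: X-X-----X-X
r11=1011: XXXX----XXXX
r12=1100: X---X---X---X
r13=1101: XX--XX--XX--XX
r14=1110: X-X-X-X-X-X-X-X
r15=1111: XXXXXXXXXXXXXXXX
r16=10000: X---------------X
r17=10001: XX--------------XX
r18=10010: X-X-------------X-X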